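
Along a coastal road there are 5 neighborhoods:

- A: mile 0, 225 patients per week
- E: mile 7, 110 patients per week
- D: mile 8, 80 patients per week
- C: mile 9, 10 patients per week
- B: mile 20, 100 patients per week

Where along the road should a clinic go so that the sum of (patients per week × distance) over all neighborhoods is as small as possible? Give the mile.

x = 7

For a sum of weighted absolute distances on a line, the optimum is the weighted median (not the mean). Total weight W = 525; half-weight = 262.5.
Sort by position and accumulate weight:
  mile 0 (A, w=225) → cum 225
  mile 7 (E, w=110) → cum 335  ≥ 262.5 → median here
  mile 8 (D, w=80) → cum 415
  mile 9 (C, w=10) → cum 425
  mile 20 (B, w=100) → cum 525
Optimal location: mile 7.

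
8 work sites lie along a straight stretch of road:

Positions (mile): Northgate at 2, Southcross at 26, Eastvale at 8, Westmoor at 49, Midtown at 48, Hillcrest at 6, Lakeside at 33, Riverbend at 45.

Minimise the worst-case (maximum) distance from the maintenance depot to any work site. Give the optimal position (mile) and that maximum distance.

The 1-center on a line is the midpoint of the two extreme points: leftmost at 2, rightmost at 49.
Optimal location = (2 + 49)/2 = 25.5; maximum distance = (49 − 2)/2 = 23.5.

location 25.5, max distance 23.5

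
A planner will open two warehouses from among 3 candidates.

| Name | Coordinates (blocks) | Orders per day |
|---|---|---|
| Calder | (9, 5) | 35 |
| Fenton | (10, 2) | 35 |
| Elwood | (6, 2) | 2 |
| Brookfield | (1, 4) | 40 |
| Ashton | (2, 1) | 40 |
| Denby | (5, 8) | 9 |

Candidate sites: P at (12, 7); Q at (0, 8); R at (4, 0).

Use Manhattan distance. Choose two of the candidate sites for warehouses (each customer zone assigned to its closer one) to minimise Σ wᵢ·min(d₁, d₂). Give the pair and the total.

Evaluate every pair (each demand assigned to the nearer of the two):
  {P, R}: total = 900
  {Q, R}: total = 1003
  {P, Q}: total = 1047
Best pair: {P, R} with total 900.

{P, R}, total 900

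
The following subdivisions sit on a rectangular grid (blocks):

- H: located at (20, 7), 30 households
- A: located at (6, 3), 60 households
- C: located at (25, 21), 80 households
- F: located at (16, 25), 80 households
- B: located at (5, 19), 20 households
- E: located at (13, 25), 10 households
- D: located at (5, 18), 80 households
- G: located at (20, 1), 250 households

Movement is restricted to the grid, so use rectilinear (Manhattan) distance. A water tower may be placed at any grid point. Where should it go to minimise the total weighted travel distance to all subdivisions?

Manhattan distance separates: Σwᵢ(|x−xᵢ|+|y−yᵢ|) = Σwᵢ|x−xᵢ| + Σwᵢ|y−yᵢ|, so x and y are optimised independently as 1-D weighted medians.
Total weight W = 610; half = 305.
x-coordinate, sorted with cumulative weight:
  x=5 (B, w=20) cum 20
  x=5 (D, w=80) cum 100
  x=6 (A, w=60) cum 160
  x=13 (E, w=10) cum 170
  x=16 (F, w=80) cum 250
  x=20 (H, w=30) cum 280
  x=20 (G, w=250) cum 530  ← median
  x=25 (C, w=80) cum 610
⇒ x* = 20
y-coordinate, sorted with cumulative weight:
  y=1 (G, w=250) cum 250
  y=3 (A, w=60) cum 310  ← median
  y=7 (H, w=30) cum 340
  y=18 (D, w=80) cum 420
  y=19 (B, w=20) cum 440
  y=21 (C, w=80) cum 520
  y=25 (F, w=80) cum 600
  y=25 (E, w=10) cum 610
⇒ y* = 3

(20, 3)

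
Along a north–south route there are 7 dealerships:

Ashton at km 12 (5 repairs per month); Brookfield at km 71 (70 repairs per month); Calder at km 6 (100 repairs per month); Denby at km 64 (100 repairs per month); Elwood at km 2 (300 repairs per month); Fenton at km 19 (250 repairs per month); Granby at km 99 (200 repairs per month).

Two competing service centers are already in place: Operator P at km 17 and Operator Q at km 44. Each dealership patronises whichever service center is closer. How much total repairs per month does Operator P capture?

655

The indifferent point is the midpoint (17+44)/2 = 30.5; dealerships left of it (closer to Operator P at 17) go to Operator P, those right go to Operator Q.
  Elwood at 2 (w=300) → Operator P
  Calder at 6 (w=100) → Operator P
  Ashton at 12 (w=5) → Operator P
  Fenton at 19 (w=250) → Operator P
  Denby at 64 (w=100) → Operator Q
  Brookfield at 71 (w=70) → Operator Q
  Granby at 99 (w=200) → Operator Q
Operator P captures 655; Operator Q captures 370.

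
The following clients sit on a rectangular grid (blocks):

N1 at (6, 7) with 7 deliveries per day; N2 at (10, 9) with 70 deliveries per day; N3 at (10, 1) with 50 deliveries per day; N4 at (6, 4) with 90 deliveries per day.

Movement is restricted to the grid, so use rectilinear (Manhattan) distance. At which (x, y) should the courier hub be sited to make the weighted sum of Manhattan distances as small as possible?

(10, 4)

Manhattan distance separates: Σwᵢ(|x−xᵢ|+|y−yᵢ|) = Σwᵢ|x−xᵢ| + Σwᵢ|y−yᵢ|, so x and y are optimised independently as 1-D weighted medians.
Total weight W = 217; half = 108.5.
x-coordinate, sorted with cumulative weight:
  x=6 (N1, w=7) cum 7
  x=6 (N4, w=90) cum 97
  x=10 (N2, w=70) cum 167  ← median
  x=10 (N3, w=50) cum 217
⇒ x* = 10
y-coordinate, sorted with cumulative weight:
  y=1 (N3, w=50) cum 50
  y=4 (N4, w=90) cum 140  ← median
  y=7 (N1, w=7) cum 147
  y=9 (N2, w=70) cum 217
⇒ y* = 4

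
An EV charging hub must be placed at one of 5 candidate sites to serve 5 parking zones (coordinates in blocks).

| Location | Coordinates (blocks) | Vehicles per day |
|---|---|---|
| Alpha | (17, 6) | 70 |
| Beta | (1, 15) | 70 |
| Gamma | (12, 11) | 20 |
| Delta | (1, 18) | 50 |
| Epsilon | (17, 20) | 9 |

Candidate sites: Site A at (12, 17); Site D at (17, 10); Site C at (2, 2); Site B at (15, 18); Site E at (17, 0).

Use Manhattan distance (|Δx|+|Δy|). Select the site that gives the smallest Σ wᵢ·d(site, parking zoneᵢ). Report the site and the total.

Site A, total 2822 blocks

Total weighted distance at each candidate:
  Site A (12, 17): total = 2822
  Site D (17, 10): total = 3160
  Site C (2, 2): total = 3837
  Site B (15, 18): total = 3106
  Site E (17, 0): total = 4790
Minimum is at Site A with total 2822 blocks.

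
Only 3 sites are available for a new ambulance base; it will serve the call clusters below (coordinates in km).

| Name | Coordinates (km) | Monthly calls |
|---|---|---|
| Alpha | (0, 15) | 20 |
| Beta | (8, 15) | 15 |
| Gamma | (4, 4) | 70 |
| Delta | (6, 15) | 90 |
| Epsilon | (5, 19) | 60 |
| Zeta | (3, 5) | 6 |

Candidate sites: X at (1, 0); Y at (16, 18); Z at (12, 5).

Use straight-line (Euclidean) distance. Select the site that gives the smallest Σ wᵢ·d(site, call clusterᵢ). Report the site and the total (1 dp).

Total weighted distance at each candidate:
  X (1, 0): total = 3519.3
  Y (16, 18): total = 3457.1
  Z (12, 5): total = 3081.0
Minimum is at Z with total 3081.0 km.

Z, total 3081.0 km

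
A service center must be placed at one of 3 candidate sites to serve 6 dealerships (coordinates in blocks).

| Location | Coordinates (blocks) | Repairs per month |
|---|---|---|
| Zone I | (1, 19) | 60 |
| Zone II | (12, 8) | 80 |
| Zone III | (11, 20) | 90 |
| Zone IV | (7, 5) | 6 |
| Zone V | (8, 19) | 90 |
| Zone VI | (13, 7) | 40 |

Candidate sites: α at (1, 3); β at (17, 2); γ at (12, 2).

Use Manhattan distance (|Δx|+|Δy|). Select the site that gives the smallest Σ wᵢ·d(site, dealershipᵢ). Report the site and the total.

γ, total 6048 blocks

Total weighted distance at each candidate:
  α (1, 3): total = 7428
  β (17, 2): total = 7798
  γ (12, 2): total = 6048
Minimum is at γ with total 6048 blocks.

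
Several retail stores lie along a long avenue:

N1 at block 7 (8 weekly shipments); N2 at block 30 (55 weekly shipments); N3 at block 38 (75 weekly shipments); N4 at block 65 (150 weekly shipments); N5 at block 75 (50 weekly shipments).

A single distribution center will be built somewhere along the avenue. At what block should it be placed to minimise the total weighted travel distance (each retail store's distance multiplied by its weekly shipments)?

x = 65

For a sum of weighted absolute distances on a line, the optimum is the weighted median (not the mean). Total weight W = 338; half-weight = 169.
Sort by position and accumulate weight:
  block 7 (N1, w=8) → cum 8
  block 30 (N2, w=55) → cum 63
  block 38 (N3, w=75) → cum 138
  block 65 (N4, w=150) → cum 288  ≥ 169 → median here
  block 75 (N5, w=50) → cum 338
Optimal location: block 65.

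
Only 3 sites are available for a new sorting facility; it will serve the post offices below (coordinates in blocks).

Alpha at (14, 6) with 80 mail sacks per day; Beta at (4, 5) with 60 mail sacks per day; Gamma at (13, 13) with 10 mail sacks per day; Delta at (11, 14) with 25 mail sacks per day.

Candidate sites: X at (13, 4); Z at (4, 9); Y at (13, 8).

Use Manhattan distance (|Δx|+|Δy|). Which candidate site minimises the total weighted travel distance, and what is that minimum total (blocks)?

Total weighted distance at each candidate:
  X (13, 4): total = 1230
  Z (4, 9): total = 1710
  Y (13, 8): total = 1210
Minimum is at Y with total 1210 blocks.

Y, total 1210 blocks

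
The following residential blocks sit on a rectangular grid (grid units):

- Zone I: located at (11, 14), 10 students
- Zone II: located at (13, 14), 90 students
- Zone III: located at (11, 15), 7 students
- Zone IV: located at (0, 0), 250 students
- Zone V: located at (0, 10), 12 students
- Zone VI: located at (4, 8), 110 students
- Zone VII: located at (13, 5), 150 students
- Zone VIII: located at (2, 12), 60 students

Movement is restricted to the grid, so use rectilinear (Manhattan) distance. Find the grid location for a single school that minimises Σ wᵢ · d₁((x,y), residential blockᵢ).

Manhattan distance separates: Σwᵢ(|x−xᵢ|+|y−yᵢ|) = Σwᵢ|x−xᵢ| + Σwᵢ|y−yᵢ|, so x and y are optimised independently as 1-D weighted medians.
Total weight W = 689; half = 344.5.
x-coordinate, sorted with cumulative weight:
  x=0 (Zone IV, w=250) cum 250
  x=0 (Zone V, w=12) cum 262
  x=2 (Zone VIII, w=60) cum 322
  x=4 (Zone VI, w=110) cum 432  ← median
  x=11 (Zone I, w=10) cum 442
  x=11 (Zone III, w=7) cum 449
  x=13 (Zone II, w=90) cum 539
  x=13 (Zone VII, w=150) cum 689
⇒ x* = 4
y-coordinate, sorted with cumulative weight:
  y=0 (Zone IV, w=250) cum 250
  y=5 (Zone VII, w=150) cum 400  ← median
  y=8 (Zone VI, w=110) cum 510
  y=10 (Zone V, w=12) cum 522
  y=12 (Zone VIII, w=60) cum 582
  y=14 (Zone I, w=10) cum 592
  y=14 (Zone II, w=90) cum 682
  y=15 (Zone III, w=7) cum 689
⇒ y* = 5

(4, 5)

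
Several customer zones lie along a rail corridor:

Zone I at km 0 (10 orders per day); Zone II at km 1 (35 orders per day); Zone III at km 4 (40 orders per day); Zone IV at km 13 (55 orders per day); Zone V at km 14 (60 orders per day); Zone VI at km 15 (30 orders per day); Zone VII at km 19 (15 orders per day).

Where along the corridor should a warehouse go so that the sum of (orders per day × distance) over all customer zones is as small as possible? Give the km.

x = 13

For a sum of weighted absolute distances on a line, the optimum is the weighted median (not the mean). Total weight W = 245; half-weight = 122.5.
Sort by position and accumulate weight:
  km 0 (Zone I, w=10) → cum 10
  km 1 (Zone II, w=35) → cum 45
  km 4 (Zone III, w=40) → cum 85
  km 13 (Zone IV, w=55) → cum 140  ≥ 122.5 → median here
  km 14 (Zone V, w=60) → cum 200
  km 15 (Zone VI, w=30) → cum 230
  km 19 (Zone VII, w=15) → cum 245
Optimal location: km 13.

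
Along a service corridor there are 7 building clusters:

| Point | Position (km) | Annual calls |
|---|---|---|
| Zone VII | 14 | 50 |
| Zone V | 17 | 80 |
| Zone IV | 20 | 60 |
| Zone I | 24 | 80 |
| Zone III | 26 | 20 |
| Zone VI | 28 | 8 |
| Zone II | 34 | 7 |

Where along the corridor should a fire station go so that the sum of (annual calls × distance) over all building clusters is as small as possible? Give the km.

x = 20

For a sum of weighted absolute distances on a line, the optimum is the weighted median (not the mean). Total weight W = 305; half-weight = 152.5.
Sort by position and accumulate weight:
  km 14 (Zone VII, w=50) → cum 50
  km 17 (Zone V, w=80) → cum 130
  km 20 (Zone IV, w=60) → cum 190  ≥ 152.5 → median here
  km 24 (Zone I, w=80) → cum 270
  km 26 (Zone III, w=20) → cum 290
  km 28 (Zone VI, w=8) → cum 298
  km 34 (Zone II, w=7) → cum 305
Optimal location: km 20.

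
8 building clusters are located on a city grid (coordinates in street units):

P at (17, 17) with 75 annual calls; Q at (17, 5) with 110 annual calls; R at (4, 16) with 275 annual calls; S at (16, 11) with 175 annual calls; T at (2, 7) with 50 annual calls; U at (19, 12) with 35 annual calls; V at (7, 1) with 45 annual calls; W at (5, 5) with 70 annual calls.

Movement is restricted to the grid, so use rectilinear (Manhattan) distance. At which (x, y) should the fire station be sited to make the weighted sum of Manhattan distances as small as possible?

Manhattan distance separates: Σwᵢ(|x−xᵢ|+|y−yᵢ|) = Σwᵢ|x−xᵢ| + Σwᵢ|y−yᵢ|, so x and y are optimised independently as 1-D weighted medians.
Total weight W = 835; half = 417.5.
x-coordinate, sorted with cumulative weight:
  x=2 (T, w=50) cum 50
  x=4 (R, w=275) cum 325
  x=5 (W, w=70) cum 395
  x=7 (V, w=45) cum 440  ← median
  x=16 (S, w=175) cum 615
  x=17 (P, w=75) cum 690
  x=17 (Q, w=110) cum 800
  x=19 (U, w=35) cum 835
⇒ x* = 7
y-coordinate, sorted with cumulative weight:
  y=1 (V, w=45) cum 45
  y=5 (Q, w=110) cum 155
  y=5 (W, w=70) cum 225
  y=7 (T, w=50) cum 275
  y=11 (S, w=175) cum 450  ← median
  y=12 (U, w=35) cum 485
  y=16 (R, w=275) cum 760
  y=17 (P, w=75) cum 835
⇒ y* = 11

(7, 11)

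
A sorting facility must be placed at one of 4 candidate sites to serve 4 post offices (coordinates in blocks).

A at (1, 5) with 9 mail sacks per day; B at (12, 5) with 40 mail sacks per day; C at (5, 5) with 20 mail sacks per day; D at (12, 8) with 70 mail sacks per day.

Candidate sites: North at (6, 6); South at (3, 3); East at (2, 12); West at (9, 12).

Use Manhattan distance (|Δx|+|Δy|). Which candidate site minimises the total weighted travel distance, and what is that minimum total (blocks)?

Total weighted distance at each candidate:
  North (6, 6): total = 934
  South (3, 3): total = 1536
  East (2, 12): total = 1932
  West (9, 12): total = 1245
Minimum is at North with total 934 blocks.

North, total 934 blocks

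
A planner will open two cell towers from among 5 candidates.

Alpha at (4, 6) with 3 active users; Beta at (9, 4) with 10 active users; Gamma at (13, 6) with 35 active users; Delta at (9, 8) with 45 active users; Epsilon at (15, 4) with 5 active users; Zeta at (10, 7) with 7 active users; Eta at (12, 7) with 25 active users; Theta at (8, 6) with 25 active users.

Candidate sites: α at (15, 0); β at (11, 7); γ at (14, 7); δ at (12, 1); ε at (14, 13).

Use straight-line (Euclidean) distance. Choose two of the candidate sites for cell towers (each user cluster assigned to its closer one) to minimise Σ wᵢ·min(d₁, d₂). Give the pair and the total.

{β, γ}, total 334.3

Evaluate every pair (each demand assigned to the nearer of the two):
  {β, γ}: total = 334.3
  {α, β}: total = 367.2
  {β, δ}: total = 368.4
  {β, ε}: total = 372.2
  {γ, δ}: total = 595.6
  {α, γ}: total = 613.3
  {γ, ε}: total = 613.3
  {δ, ε}: total = 943.0
  {α, δ}: total = 966.3
  {α, ε}: total = 1107.4
Best pair: {β, γ} with total 334.3.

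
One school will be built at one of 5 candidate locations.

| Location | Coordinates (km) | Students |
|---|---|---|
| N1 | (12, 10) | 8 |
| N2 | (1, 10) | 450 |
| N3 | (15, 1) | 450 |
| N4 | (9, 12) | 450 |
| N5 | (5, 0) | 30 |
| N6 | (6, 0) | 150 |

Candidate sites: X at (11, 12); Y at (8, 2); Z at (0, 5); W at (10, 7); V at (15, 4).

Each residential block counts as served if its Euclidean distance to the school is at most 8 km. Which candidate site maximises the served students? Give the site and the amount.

W, covering 908

Coverage radius r = 8 km; a point is covered iff (Δx)²+(Δy)² ≤ 8² = 64.
  X (11, 12): covers {N1, N4} → 458
  Y (8, 2): covers {N3, N5, N6} → 630
  Z (0, 5): covers {N2, N5, N6} → 630
  W (10, 7): covers {N1, N3, N4} → 908
  V (15, 4): covers {N1, N3} → 458
Maximum coverage at W: 908 students.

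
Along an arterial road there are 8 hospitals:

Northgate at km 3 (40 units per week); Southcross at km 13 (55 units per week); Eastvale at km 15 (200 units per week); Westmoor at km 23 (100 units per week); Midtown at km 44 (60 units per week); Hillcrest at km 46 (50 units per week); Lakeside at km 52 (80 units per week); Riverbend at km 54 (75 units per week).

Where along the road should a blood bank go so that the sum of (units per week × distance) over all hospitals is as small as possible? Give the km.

x = 23

For a sum of weighted absolute distances on a line, the optimum is the weighted median (not the mean). Total weight W = 660; half-weight = 330.
Sort by position and accumulate weight:
  km 3 (Northgate, w=40) → cum 40
  km 13 (Southcross, w=55) → cum 95
  km 15 (Eastvale, w=200) → cum 295
  km 23 (Westmoor, w=100) → cum 395  ≥ 330 → median here
  km 44 (Midtown, w=60) → cum 455
  km 46 (Hillcrest, w=50) → cum 505
  km 52 (Lakeside, w=80) → cum 585
  km 54 (Riverbend, w=75) → cum 660
Optimal location: km 23.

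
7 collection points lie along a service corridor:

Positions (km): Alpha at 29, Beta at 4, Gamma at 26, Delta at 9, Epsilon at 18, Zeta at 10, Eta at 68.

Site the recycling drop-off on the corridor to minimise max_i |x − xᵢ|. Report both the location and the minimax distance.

The 1-center on a line is the midpoint of the two extreme points: leftmost at 4, rightmost at 68.
Optimal location = (4 + 68)/2 = 36; maximum distance = (68 − 4)/2 = 32.

location 36, max distance 32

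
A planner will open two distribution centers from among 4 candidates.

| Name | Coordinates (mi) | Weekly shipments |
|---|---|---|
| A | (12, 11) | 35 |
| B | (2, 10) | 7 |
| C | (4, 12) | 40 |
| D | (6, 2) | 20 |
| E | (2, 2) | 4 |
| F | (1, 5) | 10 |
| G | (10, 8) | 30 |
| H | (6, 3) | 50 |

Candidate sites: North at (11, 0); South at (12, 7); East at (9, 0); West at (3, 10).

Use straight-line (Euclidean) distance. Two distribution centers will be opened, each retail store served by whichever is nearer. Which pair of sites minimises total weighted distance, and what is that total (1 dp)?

{South, West}, total 906.4

Evaluate every pair (each demand assigned to the nearer of the two):
  {South, West}: total = 906.4
  {East, West}: total = 999.0
  {South, East}: total = 1065.2
  {North, West}: total = 1117.1
  {North, South}: total = 1205.5
  {North, East}: total = 1641.6
Best pair: {South, West} with total 906.4.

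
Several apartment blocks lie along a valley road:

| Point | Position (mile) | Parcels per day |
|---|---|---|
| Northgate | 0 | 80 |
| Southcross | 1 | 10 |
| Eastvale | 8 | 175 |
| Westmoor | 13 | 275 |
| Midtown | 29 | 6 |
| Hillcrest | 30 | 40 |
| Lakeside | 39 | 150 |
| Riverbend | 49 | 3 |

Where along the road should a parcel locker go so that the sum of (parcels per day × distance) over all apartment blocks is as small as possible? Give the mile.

x = 13

For a sum of weighted absolute distances on a line, the optimum is the weighted median (not the mean). Total weight W = 739; half-weight = 369.5.
Sort by position and accumulate weight:
  mile 0 (Northgate, w=80) → cum 80
  mile 1 (Southcross, w=10) → cum 90
  mile 8 (Eastvale, w=175) → cum 265
  mile 13 (Westmoor, w=275) → cum 540  ≥ 369.5 → median here
  mile 29 (Midtown, w=6) → cum 546
  mile 30 (Hillcrest, w=40) → cum 586
  mile 39 (Lakeside, w=150) → cum 736
  mile 49 (Riverbend, w=3) → cum 739
Optimal location: mile 13.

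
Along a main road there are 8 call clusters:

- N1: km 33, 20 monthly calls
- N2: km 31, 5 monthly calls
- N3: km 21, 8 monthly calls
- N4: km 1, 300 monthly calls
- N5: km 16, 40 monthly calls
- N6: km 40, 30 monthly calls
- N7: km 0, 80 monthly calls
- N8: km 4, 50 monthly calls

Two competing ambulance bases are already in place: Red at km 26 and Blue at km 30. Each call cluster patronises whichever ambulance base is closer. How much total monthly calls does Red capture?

478

The indifferent point is the midpoint (26+30)/2 = 28; call clusters left of it (closer to Red at 26) go to Red, those right go to Blue.
  N7 at 0 (w=80) → Red
  N4 at 1 (w=300) → Red
  N8 at 4 (w=50) → Red
  N5 at 16 (w=40) → Red
  N3 at 21 (w=8) → Red
  N2 at 31 (w=5) → Blue
  N1 at 33 (w=20) → Blue
  N6 at 40 (w=30) → Blue
Red captures 478; Blue captures 55.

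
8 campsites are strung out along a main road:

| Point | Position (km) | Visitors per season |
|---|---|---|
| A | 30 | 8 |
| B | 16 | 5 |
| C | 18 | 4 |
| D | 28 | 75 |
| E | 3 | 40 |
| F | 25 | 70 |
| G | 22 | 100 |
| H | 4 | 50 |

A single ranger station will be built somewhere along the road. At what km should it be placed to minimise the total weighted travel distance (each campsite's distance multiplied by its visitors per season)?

For a sum of weighted absolute distances on a line, the optimum is the weighted median (not the mean). Total weight W = 352; half-weight = 176.
Sort by position and accumulate weight:
  km 3 (E, w=40) → cum 40
  km 4 (H, w=50) → cum 90
  km 16 (B, w=5) → cum 95
  km 18 (C, w=4) → cum 99
  km 22 (G, w=100) → cum 199  ≥ 176 → median here
  km 25 (F, w=70) → cum 269
  km 28 (D, w=75) → cum 344
  km 30 (A, w=8) → cum 352
Optimal location: km 22.

x = 22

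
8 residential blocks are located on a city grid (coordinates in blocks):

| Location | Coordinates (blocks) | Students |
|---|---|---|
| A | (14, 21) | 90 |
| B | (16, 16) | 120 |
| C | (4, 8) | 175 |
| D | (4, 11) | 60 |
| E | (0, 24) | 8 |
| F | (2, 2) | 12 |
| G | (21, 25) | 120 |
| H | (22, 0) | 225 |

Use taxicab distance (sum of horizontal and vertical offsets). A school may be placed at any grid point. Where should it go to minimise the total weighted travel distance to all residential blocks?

Manhattan distance separates: Σwᵢ(|x−xᵢ|+|y−yᵢ|) = Σwᵢ|x−xᵢ| + Σwᵢ|y−yᵢ|, so x and y are optimised independently as 1-D weighted medians.
Total weight W = 810; half = 405.
x-coordinate, sorted with cumulative weight:
  x=0 (E, w=8) cum 8
  x=2 (F, w=12) cum 20
  x=4 (C, w=175) cum 195
  x=4 (D, w=60) cum 255
  x=14 (A, w=90) cum 345
  x=16 (B, w=120) cum 465  ← median
  x=21 (G, w=120) cum 585
  x=22 (H, w=225) cum 810
⇒ x* = 16
y-coordinate, sorted with cumulative weight:
  y=0 (H, w=225) cum 225
  y=2 (F, w=12) cum 237
  y=8 (C, w=175) cum 412  ← median
  y=11 (D, w=60) cum 472
  y=16 (B, w=120) cum 592
  y=21 (A, w=90) cum 682
  y=24 (E, w=8) cum 690
  y=25 (G, w=120) cum 810
⇒ y* = 8

(16, 8)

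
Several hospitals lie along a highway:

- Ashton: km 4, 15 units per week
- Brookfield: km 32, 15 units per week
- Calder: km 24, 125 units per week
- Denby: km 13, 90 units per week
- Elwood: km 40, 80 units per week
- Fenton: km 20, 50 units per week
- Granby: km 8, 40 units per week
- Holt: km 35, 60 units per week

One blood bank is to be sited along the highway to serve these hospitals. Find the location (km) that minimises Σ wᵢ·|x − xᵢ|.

x = 24

For a sum of weighted absolute distances on a line, the optimum is the weighted median (not the mean). Total weight W = 475; half-weight = 237.5.
Sort by position and accumulate weight:
  km 4 (Ashton, w=15) → cum 15
  km 8 (Granby, w=40) → cum 55
  km 13 (Denby, w=90) → cum 145
  km 20 (Fenton, w=50) → cum 195
  km 24 (Calder, w=125) → cum 320  ≥ 237.5 → median here
  km 32 (Brookfield, w=15) → cum 335
  km 35 (Holt, w=60) → cum 395
  km 40 (Elwood, w=80) → cum 475
Optimal location: km 24.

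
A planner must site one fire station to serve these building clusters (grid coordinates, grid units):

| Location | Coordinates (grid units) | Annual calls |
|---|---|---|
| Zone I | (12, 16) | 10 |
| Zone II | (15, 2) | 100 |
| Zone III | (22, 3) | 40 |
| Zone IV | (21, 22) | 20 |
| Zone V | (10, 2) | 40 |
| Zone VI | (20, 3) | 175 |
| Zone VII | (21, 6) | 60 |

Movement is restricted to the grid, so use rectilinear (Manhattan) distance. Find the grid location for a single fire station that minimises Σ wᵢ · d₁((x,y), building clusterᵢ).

Manhattan distance separates: Σwᵢ(|x−xᵢ|+|y−yᵢ|) = Σwᵢ|x−xᵢ| + Σwᵢ|y−yᵢ|, so x and y are optimised independently as 1-D weighted medians.
Total weight W = 445; half = 222.5.
x-coordinate, sorted with cumulative weight:
  x=10 (Zone V, w=40) cum 40
  x=12 (Zone I, w=10) cum 50
  x=15 (Zone II, w=100) cum 150
  x=20 (Zone VI, w=175) cum 325  ← median
  x=21 (Zone IV, w=20) cum 345
  x=21 (Zone VII, w=60) cum 405
  x=22 (Zone III, w=40) cum 445
⇒ x* = 20
y-coordinate, sorted with cumulative weight:
  y=2 (Zone II, w=100) cum 100
  y=2 (Zone V, w=40) cum 140
  y=3 (Zone III, w=40) cum 180
  y=3 (Zone VI, w=175) cum 355  ← median
  y=6 (Zone VII, w=60) cum 415
  y=16 (Zone I, w=10) cum 425
  y=22 (Zone IV, w=20) cum 445
⇒ y* = 3

(20, 3)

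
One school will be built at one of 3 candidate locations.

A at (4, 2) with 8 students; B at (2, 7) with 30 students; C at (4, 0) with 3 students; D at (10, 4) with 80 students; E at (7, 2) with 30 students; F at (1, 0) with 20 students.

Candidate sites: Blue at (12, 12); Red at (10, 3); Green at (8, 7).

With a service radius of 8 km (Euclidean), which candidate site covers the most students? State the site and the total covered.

Coverage radius r = 8 km; a point is covered iff (Δx)²+(Δy)² ≤ 8² = 64.
  Blue (12, 12): covers {none} → 0
  Red (10, 3): covers {A, C, D, E} → 121
  Green (8, 7): covers {A, B, D, E} → 148
Maximum coverage at Green: 148 students.

Green, covering 148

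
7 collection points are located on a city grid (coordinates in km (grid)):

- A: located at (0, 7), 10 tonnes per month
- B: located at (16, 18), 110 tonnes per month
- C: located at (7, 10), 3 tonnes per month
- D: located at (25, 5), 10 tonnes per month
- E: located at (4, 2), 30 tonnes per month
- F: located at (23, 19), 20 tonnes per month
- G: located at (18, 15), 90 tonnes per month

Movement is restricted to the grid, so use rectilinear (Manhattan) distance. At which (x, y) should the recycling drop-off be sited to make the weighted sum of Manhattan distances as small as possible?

(16, 15)

Manhattan distance separates: Σwᵢ(|x−xᵢ|+|y−yᵢ|) = Σwᵢ|x−xᵢ| + Σwᵢ|y−yᵢ|, so x and y are optimised independently as 1-D weighted medians.
Total weight W = 273; half = 136.5.
x-coordinate, sorted with cumulative weight:
  x=0 (A, w=10) cum 10
  x=4 (E, w=30) cum 40
  x=7 (C, w=3) cum 43
  x=16 (B, w=110) cum 153  ← median
  x=18 (G, w=90) cum 243
  x=23 (F, w=20) cum 263
  x=25 (D, w=10) cum 273
⇒ x* = 16
y-coordinate, sorted with cumulative weight:
  y=2 (E, w=30) cum 30
  y=5 (D, w=10) cum 40
  y=7 (A, w=10) cum 50
  y=10 (C, w=3) cum 53
  y=15 (G, w=90) cum 143  ← median
  y=18 (B, w=110) cum 253
  y=19 (F, w=20) cum 273
⇒ y* = 15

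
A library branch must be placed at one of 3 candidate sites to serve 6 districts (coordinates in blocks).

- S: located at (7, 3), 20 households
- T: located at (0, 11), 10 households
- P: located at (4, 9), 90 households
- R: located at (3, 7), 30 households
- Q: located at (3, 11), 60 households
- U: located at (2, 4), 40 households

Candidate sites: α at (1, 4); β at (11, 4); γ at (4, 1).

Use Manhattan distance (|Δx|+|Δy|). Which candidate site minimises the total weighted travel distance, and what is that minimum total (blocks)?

Total weighted distance at each candidate:
  α (1, 4): total = 1670
  β (11, 4): total = 2950
  γ (4, 1): total = 2030
Minimum is at α with total 1670 blocks.

α, total 1670 blocks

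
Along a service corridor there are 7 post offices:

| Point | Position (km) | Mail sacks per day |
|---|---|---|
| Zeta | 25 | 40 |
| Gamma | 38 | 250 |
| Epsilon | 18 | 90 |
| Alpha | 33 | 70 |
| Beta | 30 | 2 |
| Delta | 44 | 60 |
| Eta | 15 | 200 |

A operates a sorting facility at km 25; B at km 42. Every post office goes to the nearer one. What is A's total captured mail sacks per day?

402

The indifferent point is the midpoint (25+42)/2 = 33.5; post offices left of it (closer to A at 25) go to A, those right go to B.
  Eta at 15 (w=200) → A
  Epsilon at 18 (w=90) → A
  Zeta at 25 (w=40) → A
  Beta at 30 (w=2) → A
  Alpha at 33 (w=70) → A
  Gamma at 38 (w=250) → B
  Delta at 44 (w=60) → B
A captures 402; B captures 310.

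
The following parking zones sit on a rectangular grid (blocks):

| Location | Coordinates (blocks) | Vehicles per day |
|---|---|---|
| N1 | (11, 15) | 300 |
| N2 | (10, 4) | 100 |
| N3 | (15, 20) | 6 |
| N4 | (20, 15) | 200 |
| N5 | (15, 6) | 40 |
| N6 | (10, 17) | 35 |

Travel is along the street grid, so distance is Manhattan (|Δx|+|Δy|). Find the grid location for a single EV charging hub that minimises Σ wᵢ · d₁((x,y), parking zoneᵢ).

Manhattan distance separates: Σwᵢ(|x−xᵢ|+|y−yᵢ|) = Σwᵢ|x−xᵢ| + Σwᵢ|y−yᵢ|, so x and y are optimised independently as 1-D weighted medians.
Total weight W = 681; half = 340.5.
x-coordinate, sorted with cumulative weight:
  x=10 (N2, w=100) cum 100
  x=10 (N6, w=35) cum 135
  x=11 (N1, w=300) cum 435  ← median
  x=15 (N3, w=6) cum 441
  x=15 (N5, w=40) cum 481
  x=20 (N4, w=200) cum 681
⇒ x* = 11
y-coordinate, sorted with cumulative weight:
  y=4 (N2, w=100) cum 100
  y=6 (N5, w=40) cum 140
  y=15 (N1, w=300) cum 440  ← median
  y=15 (N4, w=200) cum 640
  y=17 (N6, w=35) cum 675
  y=20 (N3, w=6) cum 681
⇒ y* = 15

(11, 15)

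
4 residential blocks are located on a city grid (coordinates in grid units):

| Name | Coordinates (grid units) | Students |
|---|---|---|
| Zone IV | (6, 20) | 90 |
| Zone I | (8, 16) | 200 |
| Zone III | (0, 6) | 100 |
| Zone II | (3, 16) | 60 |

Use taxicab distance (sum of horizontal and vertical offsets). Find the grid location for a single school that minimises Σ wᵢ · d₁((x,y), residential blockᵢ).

Manhattan distance separates: Σwᵢ(|x−xᵢ|+|y−yᵢ|) = Σwᵢ|x−xᵢ| + Σwᵢ|y−yᵢ|, so x and y are optimised independently as 1-D weighted medians.
Total weight W = 450; half = 225.
x-coordinate, sorted with cumulative weight:
  x=0 (Zone III, w=100) cum 100
  x=3 (Zone II, w=60) cum 160
  x=6 (Zone IV, w=90) cum 250  ← median
  x=8 (Zone I, w=200) cum 450
⇒ x* = 6
y-coordinate, sorted with cumulative weight:
  y=6 (Zone III, w=100) cum 100
  y=16 (Zone I, w=200) cum 300  ← median
  y=16 (Zone II, w=60) cum 360
  y=20 (Zone IV, w=90) cum 450
⇒ y* = 16

(6, 16)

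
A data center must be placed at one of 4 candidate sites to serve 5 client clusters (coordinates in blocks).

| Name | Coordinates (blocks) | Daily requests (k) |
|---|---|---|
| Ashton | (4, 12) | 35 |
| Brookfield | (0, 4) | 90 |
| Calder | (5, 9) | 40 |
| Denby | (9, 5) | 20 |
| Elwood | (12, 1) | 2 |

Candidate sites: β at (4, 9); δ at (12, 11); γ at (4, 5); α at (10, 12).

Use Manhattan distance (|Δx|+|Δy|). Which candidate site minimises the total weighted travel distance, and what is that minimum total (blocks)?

γ, total 1019 blocks

Total weighted distance at each candidate:
  β (4, 9): total = 1167
  δ (12, 11): total = 2585
  γ (4, 5): total = 1019
  α (10, 12): total = 2336
Minimum is at γ with total 1019 blocks.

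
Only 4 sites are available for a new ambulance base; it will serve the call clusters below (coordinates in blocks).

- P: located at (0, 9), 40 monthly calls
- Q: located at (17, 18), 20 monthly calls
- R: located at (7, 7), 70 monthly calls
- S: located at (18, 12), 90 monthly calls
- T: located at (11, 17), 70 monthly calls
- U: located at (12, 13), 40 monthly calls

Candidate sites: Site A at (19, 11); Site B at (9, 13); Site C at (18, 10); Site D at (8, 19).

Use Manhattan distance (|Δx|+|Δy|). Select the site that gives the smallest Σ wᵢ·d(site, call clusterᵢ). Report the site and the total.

Total weighted distance at each candidate:
  Site A (19, 11): total = 3660
  Site B (9, 13): total = 2780
  Site C (18, 10): total = 3440
  Site D (8, 19): total = 4110
Minimum is at Site B with total 2780 blocks.

Site B, total 2780 blocks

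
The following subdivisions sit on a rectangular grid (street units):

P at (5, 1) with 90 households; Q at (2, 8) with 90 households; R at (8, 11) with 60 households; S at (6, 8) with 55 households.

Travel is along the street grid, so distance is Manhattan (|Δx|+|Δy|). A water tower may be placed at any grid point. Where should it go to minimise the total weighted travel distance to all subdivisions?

Manhattan distance separates: Σwᵢ(|x−xᵢ|+|y−yᵢ|) = Σwᵢ|x−xᵢ| + Σwᵢ|y−yᵢ|, so x and y are optimised independently as 1-D weighted medians.
Total weight W = 295; half = 147.5.
x-coordinate, sorted with cumulative weight:
  x=2 (Q, w=90) cum 90
  x=5 (P, w=90) cum 180  ← median
  x=6 (S, w=55) cum 235
  x=8 (R, w=60) cum 295
⇒ x* = 5
y-coordinate, sorted with cumulative weight:
  y=1 (P, w=90) cum 90
  y=8 (Q, w=90) cum 180  ← median
  y=8 (S, w=55) cum 235
  y=11 (R, w=60) cum 295
⇒ y* = 8

(5, 8)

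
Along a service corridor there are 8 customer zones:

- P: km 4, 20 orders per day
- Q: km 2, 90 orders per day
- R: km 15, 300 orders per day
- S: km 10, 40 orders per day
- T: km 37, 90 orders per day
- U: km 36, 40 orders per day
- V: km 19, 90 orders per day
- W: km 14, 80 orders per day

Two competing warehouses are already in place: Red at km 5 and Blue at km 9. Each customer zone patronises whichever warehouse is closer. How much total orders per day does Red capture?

110

The indifferent point is the midpoint (5+9)/2 = 7; customer zones left of it (closer to Red at 5) go to Red, those right go to Blue.
  Q at 2 (w=90) → Red
  P at 4 (w=20) → Red
  S at 10 (w=40) → Blue
  W at 14 (w=80) → Blue
  R at 15 (w=300) → Blue
  V at 19 (w=90) → Blue
  U at 36 (w=40) → Blue
  T at 37 (w=90) → Blue
Red captures 110; Blue captures 640.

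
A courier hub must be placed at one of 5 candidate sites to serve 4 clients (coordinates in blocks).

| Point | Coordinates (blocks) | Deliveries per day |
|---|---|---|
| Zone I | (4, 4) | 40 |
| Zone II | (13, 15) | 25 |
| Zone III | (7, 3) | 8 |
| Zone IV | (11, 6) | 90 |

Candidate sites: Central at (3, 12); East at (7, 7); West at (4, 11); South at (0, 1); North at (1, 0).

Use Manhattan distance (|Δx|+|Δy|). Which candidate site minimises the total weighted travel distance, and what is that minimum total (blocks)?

Total weighted distance at each candidate:
  Central (3, 12): total = 2049
  East (7, 7): total = 1072
  West (4, 11): total = 1773
  South (0, 1): total = 2467
  North (1, 0): total = 2467
Minimum is at East with total 1072 blocks.

East, total 1072 blocks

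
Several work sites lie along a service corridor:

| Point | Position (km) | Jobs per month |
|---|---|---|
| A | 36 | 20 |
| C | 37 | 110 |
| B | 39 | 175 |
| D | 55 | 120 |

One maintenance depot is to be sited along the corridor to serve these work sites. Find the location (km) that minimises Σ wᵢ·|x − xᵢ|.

x = 39

For a sum of weighted absolute distances on a line, the optimum is the weighted median (not the mean). Total weight W = 425; half-weight = 212.5.
Sort by position and accumulate weight:
  km 36 (A, w=20) → cum 20
  km 37 (C, w=110) → cum 130
  km 39 (B, w=175) → cum 305  ≥ 212.5 → median here
  km 55 (D, w=120) → cum 425
Optimal location: km 39.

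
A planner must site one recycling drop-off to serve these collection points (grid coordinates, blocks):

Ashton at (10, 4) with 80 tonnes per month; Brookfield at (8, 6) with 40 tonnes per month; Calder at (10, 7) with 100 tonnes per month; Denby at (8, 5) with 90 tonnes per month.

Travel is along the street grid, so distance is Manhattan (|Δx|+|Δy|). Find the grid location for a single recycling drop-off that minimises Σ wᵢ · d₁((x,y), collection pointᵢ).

Manhattan distance separates: Σwᵢ(|x−xᵢ|+|y−yᵢ|) = Σwᵢ|x−xᵢ| + Σwᵢ|y−yᵢ|, so x and y are optimised independently as 1-D weighted medians.
Total weight W = 310; half = 155.
x-coordinate, sorted with cumulative weight:
  x=8 (Brookfield, w=40) cum 40
  x=8 (Denby, w=90) cum 130
  x=10 (Ashton, w=80) cum 210  ← median
  x=10 (Calder, w=100) cum 310
⇒ x* = 10
y-coordinate, sorted with cumulative weight:
  y=4 (Ashton, w=80) cum 80
  y=5 (Denby, w=90) cum 170  ← median
  y=6 (Brookfield, w=40) cum 210
  y=7 (Calder, w=100) cum 310
⇒ y* = 5

(10, 5)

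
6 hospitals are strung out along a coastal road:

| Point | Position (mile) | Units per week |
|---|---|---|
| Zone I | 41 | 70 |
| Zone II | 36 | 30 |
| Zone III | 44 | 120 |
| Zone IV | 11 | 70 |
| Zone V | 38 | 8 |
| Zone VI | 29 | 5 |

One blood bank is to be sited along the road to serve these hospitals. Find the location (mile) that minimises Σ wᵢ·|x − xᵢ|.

For a sum of weighted absolute distances on a line, the optimum is the weighted median (not the mean). Total weight W = 303; half-weight = 151.5.
Sort by position and accumulate weight:
  mile 11 (Zone IV, w=70) → cum 70
  mile 29 (Zone VI, w=5) → cum 75
  mile 36 (Zone II, w=30) → cum 105
  mile 38 (Zone V, w=8) → cum 113
  mile 41 (Zone I, w=70) → cum 183  ≥ 151.5 → median here
  mile 44 (Zone III, w=120) → cum 303
Optimal location: mile 41.

x = 41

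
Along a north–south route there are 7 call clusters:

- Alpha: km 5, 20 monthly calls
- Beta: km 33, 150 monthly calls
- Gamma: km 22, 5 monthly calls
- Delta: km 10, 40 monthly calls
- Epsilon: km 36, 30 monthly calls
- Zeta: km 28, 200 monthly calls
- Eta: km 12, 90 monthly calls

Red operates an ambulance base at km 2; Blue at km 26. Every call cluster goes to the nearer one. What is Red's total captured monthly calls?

The indifferent point is the midpoint (2+26)/2 = 14; call clusters left of it (closer to Red at 2) go to Red, those right go to Blue.
  Alpha at 5 (w=20) → Red
  Delta at 10 (w=40) → Red
  Eta at 12 (w=90) → Red
  Gamma at 22 (w=5) → Blue
  Zeta at 28 (w=200) → Blue
  Beta at 33 (w=150) → Blue
  Epsilon at 36 (w=30) → Blue
Red captures 150; Blue captures 385.

150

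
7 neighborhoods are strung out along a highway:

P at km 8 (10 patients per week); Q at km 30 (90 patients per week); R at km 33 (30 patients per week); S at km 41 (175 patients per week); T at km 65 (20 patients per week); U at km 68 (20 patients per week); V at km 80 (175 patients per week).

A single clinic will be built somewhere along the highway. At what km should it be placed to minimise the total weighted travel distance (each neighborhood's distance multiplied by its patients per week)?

For a sum of weighted absolute distances on a line, the optimum is the weighted median (not the mean). Total weight W = 520; half-weight = 260.
Sort by position and accumulate weight:
  km 8 (P, w=10) → cum 10
  km 30 (Q, w=90) → cum 100
  km 33 (R, w=30) → cum 130
  km 41 (S, w=175) → cum 305  ≥ 260 → median here
  km 65 (T, w=20) → cum 325
  km 68 (U, w=20) → cum 345
  km 80 (V, w=175) → cum 520
Optimal location: km 41.

x = 41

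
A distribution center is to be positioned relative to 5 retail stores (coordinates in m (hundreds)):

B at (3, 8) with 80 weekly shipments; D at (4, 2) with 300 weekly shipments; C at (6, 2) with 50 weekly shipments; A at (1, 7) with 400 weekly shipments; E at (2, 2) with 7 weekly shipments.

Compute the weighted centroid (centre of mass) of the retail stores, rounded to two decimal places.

(2.57, 4.96)

The minimiser of Σwᵢ‖p−pᵢ‖² is the weighted centroid p* = (Σwᵢpᵢ)/(Σwᵢ).
Σwᵢ = 837.
Σwᵢxᵢ = 80·3 + 300·4 + 50·6 + 400·1 + 7·2 = 2154.
Σwᵢyᵢ = 80·8 + 300·2 + 50·2 + 400·7 + 7·2 = 4154.
x* = 2154/837 = 2.57, y* = 4154/837 = 4.96.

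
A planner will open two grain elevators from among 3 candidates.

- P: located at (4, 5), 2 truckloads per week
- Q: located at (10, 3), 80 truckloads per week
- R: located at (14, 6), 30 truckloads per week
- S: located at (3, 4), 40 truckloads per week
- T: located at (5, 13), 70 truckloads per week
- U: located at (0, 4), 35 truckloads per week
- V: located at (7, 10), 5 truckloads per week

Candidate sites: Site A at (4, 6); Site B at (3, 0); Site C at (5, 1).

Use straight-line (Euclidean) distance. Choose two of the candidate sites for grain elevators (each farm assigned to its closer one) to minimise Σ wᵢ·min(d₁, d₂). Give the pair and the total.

{Site A, Site C}, total 1498.8

Evaluate every pair (each demand assigned to the nearer of the two):
  {Site A, Site C}: total = 1498.8
  {Site A, Site B}: total = 1604.6
  {Site B, Site C}: total = 1953.2
Best pair: {Site A, Site C} with total 1498.8.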